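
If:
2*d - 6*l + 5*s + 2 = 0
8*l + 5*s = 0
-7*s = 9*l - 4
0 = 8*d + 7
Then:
No Solution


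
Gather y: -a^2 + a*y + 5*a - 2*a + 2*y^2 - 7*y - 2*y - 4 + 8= -a^2 + 3*a + 2*y^2 + y*(a - 9) + 4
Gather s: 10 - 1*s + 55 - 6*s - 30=35 - 7*s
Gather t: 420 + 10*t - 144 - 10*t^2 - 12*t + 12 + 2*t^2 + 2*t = 288 - 8*t^2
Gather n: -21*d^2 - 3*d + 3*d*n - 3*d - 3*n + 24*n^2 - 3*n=-21*d^2 - 6*d + 24*n^2 + n*(3*d - 6)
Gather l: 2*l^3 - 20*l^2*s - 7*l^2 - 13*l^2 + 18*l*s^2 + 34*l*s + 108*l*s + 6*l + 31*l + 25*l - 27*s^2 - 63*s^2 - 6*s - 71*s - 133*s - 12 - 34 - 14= 2*l^3 + l^2*(-20*s - 20) + l*(18*s^2 + 142*s + 62) - 90*s^2 - 210*s - 60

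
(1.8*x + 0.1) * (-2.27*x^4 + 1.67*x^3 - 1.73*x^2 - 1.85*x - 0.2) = -4.086*x^5 + 2.779*x^4 - 2.947*x^3 - 3.503*x^2 - 0.545*x - 0.02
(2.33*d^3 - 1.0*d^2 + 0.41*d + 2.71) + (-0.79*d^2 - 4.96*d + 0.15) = 2.33*d^3 - 1.79*d^2 - 4.55*d + 2.86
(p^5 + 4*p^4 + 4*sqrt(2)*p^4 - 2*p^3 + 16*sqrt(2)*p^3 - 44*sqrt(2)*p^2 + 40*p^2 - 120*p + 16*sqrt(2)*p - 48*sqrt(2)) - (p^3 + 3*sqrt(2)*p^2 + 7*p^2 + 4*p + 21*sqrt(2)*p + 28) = p^5 + 4*p^4 + 4*sqrt(2)*p^4 - 3*p^3 + 16*sqrt(2)*p^3 - 47*sqrt(2)*p^2 + 33*p^2 - 124*p - 5*sqrt(2)*p - 48*sqrt(2) - 28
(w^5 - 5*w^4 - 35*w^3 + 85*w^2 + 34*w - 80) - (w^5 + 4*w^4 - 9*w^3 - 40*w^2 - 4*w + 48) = -9*w^4 - 26*w^3 + 125*w^2 + 38*w - 128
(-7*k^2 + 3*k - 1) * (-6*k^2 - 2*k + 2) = 42*k^4 - 4*k^3 - 14*k^2 + 8*k - 2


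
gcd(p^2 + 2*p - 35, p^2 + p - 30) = p - 5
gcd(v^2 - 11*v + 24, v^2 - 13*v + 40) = v - 8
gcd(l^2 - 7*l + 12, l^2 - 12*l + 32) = l - 4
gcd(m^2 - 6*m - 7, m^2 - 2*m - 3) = m + 1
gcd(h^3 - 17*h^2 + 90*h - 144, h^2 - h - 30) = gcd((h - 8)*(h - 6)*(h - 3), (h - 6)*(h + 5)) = h - 6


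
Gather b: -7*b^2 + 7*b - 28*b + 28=-7*b^2 - 21*b + 28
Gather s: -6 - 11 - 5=-22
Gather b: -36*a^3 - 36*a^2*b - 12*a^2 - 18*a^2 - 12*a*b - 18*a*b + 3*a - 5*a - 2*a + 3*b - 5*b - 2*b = -36*a^3 - 30*a^2 - 4*a + b*(-36*a^2 - 30*a - 4)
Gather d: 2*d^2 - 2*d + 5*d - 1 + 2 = 2*d^2 + 3*d + 1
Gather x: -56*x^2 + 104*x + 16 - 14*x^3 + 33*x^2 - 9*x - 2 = -14*x^3 - 23*x^2 + 95*x + 14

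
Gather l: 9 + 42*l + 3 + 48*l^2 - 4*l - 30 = 48*l^2 + 38*l - 18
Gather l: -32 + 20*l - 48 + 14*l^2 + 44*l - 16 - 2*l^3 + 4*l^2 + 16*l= -2*l^3 + 18*l^2 + 80*l - 96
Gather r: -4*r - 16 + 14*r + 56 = 10*r + 40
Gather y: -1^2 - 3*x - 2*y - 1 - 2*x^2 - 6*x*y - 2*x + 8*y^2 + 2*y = -2*x^2 - 6*x*y - 5*x + 8*y^2 - 2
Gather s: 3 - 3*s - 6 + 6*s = 3*s - 3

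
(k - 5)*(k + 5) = k^2 - 25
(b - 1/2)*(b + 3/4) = b^2 + b/4 - 3/8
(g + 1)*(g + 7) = g^2 + 8*g + 7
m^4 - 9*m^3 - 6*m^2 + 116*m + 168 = (m - 7)*(m - 6)*(m + 2)^2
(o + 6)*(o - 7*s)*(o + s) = o^3 - 6*o^2*s + 6*o^2 - 7*o*s^2 - 36*o*s - 42*s^2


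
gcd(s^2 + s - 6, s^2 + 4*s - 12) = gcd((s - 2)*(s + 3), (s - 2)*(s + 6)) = s - 2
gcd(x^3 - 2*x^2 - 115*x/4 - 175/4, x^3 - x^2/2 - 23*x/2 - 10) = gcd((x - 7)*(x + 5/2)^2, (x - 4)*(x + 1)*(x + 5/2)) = x + 5/2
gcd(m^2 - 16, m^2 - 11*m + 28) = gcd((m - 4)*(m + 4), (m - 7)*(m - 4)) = m - 4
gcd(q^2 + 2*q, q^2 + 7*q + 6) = 1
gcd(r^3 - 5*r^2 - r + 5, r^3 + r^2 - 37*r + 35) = r^2 - 6*r + 5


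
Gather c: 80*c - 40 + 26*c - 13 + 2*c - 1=108*c - 54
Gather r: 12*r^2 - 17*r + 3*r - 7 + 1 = 12*r^2 - 14*r - 6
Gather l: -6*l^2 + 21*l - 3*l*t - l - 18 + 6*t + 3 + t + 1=-6*l^2 + l*(20 - 3*t) + 7*t - 14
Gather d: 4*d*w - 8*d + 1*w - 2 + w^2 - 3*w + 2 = d*(4*w - 8) + w^2 - 2*w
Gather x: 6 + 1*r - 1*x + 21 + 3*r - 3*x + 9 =4*r - 4*x + 36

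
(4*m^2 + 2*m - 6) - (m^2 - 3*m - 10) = 3*m^2 + 5*m + 4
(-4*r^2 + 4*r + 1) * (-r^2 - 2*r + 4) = 4*r^4 + 4*r^3 - 25*r^2 + 14*r + 4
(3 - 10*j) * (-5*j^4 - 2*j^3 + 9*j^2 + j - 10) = 50*j^5 + 5*j^4 - 96*j^3 + 17*j^2 + 103*j - 30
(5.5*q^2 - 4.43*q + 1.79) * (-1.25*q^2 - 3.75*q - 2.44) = -6.875*q^4 - 15.0875*q^3 + 0.954999999999998*q^2 + 4.0967*q - 4.3676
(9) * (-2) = -18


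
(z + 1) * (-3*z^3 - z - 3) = -3*z^4 - 3*z^3 - z^2 - 4*z - 3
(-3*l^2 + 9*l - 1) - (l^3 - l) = -l^3 - 3*l^2 + 10*l - 1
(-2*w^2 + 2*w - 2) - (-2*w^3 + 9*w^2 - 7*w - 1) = 2*w^3 - 11*w^2 + 9*w - 1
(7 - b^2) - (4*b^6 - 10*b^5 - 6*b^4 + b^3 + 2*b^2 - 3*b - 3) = -4*b^6 + 10*b^5 + 6*b^4 - b^3 - 3*b^2 + 3*b + 10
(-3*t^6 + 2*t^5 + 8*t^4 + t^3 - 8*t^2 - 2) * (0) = 0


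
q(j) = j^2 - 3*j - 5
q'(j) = 2*j - 3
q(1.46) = -7.25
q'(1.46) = -0.08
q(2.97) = -5.09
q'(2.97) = 2.94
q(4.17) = -0.12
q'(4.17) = 5.34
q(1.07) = -7.07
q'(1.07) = -0.86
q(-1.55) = 2.05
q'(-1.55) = -6.10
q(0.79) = -6.75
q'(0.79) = -1.42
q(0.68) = -6.58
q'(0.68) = -1.64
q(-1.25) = 0.31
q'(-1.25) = -5.50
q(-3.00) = 13.00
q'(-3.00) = -9.00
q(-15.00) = 265.00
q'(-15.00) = -33.00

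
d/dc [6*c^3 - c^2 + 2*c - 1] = 18*c^2 - 2*c + 2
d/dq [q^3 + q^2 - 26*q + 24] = 3*q^2 + 2*q - 26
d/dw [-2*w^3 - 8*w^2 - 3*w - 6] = -6*w^2 - 16*w - 3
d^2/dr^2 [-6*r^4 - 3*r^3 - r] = 18*r*(-4*r - 1)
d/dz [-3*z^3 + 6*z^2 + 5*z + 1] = -9*z^2 + 12*z + 5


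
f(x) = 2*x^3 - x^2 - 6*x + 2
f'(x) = 6*x^2 - 2*x - 6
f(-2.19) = -10.66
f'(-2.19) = 27.16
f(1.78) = -0.57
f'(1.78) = 9.45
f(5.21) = 226.44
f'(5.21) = 146.44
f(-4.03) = -120.96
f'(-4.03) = 99.51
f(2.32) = 7.67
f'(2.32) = 21.65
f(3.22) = 39.08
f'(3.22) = 49.77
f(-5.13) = -263.55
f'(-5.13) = 162.16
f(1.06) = -3.10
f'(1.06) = -1.38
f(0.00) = 2.00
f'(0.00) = -6.00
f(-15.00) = -6883.00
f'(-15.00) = 1374.00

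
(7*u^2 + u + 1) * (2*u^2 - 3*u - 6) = 14*u^4 - 19*u^3 - 43*u^2 - 9*u - 6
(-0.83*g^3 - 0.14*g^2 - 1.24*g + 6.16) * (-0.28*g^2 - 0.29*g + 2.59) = 0.2324*g^5 + 0.2799*g^4 - 1.7619*g^3 - 1.7278*g^2 - 4.998*g + 15.9544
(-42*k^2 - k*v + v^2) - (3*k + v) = -42*k^2 - k*v - 3*k + v^2 - v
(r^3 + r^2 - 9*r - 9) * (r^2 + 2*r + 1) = r^5 + 3*r^4 - 6*r^3 - 26*r^2 - 27*r - 9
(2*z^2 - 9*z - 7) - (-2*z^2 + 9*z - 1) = 4*z^2 - 18*z - 6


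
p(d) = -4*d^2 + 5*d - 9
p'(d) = 5 - 8*d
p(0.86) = -7.66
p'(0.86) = -1.88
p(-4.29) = -104.07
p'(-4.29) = 39.32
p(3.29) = -35.85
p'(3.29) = -21.32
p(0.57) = -7.45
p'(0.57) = 0.44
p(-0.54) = -12.87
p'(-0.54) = 9.32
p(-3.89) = -88.98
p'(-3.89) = 36.12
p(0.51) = -7.49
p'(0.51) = 0.92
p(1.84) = -13.34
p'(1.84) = -9.72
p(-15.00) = -984.00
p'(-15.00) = 125.00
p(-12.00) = -645.00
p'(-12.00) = 101.00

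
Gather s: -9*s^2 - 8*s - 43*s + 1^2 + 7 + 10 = -9*s^2 - 51*s + 18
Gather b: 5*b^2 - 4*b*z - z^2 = 5*b^2 - 4*b*z - z^2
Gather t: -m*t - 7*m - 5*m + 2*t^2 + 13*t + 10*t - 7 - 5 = -12*m + 2*t^2 + t*(23 - m) - 12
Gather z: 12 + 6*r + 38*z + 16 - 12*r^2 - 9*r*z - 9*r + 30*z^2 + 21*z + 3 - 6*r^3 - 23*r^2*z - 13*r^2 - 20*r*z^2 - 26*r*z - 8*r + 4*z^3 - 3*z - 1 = -6*r^3 - 25*r^2 - 11*r + 4*z^3 + z^2*(30 - 20*r) + z*(-23*r^2 - 35*r + 56) + 30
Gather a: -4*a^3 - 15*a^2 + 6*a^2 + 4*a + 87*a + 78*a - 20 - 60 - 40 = -4*a^3 - 9*a^2 + 169*a - 120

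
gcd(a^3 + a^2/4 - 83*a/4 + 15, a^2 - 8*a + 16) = a - 4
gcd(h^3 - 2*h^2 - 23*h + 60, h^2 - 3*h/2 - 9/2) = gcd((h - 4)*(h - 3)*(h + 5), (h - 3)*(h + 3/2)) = h - 3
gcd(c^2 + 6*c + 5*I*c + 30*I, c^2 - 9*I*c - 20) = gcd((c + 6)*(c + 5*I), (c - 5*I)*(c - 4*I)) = 1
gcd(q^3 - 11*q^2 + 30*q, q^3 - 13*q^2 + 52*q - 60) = q^2 - 11*q + 30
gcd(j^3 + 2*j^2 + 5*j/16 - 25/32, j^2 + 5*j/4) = j + 5/4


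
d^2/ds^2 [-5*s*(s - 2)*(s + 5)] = -30*s - 30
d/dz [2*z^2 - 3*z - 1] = 4*z - 3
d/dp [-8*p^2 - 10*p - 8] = -16*p - 10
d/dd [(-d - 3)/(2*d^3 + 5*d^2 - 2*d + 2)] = (4*d^3 + 23*d^2 + 30*d - 8)/(4*d^6 + 20*d^5 + 17*d^4 - 12*d^3 + 24*d^2 - 8*d + 4)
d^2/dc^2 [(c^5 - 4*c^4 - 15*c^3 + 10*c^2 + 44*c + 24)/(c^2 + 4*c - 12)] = 2*(3*c^4 + 46*c^3 + 180*c^2 - 216*c - 528)/(c^3 + 18*c^2 + 108*c + 216)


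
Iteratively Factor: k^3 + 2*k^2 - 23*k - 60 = (k + 4)*(k^2 - 2*k - 15) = (k + 3)*(k + 4)*(k - 5)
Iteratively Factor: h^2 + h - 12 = (h - 3)*(h + 4)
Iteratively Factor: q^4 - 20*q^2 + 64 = (q + 4)*(q^3 - 4*q^2 - 4*q + 16) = (q - 2)*(q + 4)*(q^2 - 2*q - 8) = (q - 4)*(q - 2)*(q + 4)*(q + 2)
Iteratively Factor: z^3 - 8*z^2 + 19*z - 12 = (z - 3)*(z^2 - 5*z + 4) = (z - 3)*(z - 1)*(z - 4)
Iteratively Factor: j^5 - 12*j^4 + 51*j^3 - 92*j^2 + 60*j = (j - 2)*(j^4 - 10*j^3 + 31*j^2 - 30*j) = (j - 2)^2*(j^3 - 8*j^2 + 15*j) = j*(j - 2)^2*(j^2 - 8*j + 15) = j*(j - 3)*(j - 2)^2*(j - 5)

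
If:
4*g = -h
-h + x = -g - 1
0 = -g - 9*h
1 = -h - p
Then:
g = 0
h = 0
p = -1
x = -1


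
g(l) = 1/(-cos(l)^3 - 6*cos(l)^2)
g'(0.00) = 0.00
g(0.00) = -0.14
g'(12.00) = 0.28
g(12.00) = -0.21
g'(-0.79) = 0.64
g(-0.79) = -0.30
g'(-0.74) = 0.52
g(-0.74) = -0.27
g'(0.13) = -0.04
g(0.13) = -0.15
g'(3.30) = -0.06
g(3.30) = -0.20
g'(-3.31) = 0.06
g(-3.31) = -0.21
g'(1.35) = -30.40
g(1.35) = -3.35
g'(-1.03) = 2.01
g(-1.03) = -0.58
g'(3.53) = -0.17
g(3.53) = -0.23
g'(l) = (-3*sin(l)*cos(l)^2 - 12*sin(l)*cos(l))/(-cos(l)^3 - 6*cos(l)^2)^2 = -3*(cos(l) + 4)*sin(l)/((cos(l) + 6)^2*cos(l)^3)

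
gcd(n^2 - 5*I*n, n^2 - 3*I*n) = n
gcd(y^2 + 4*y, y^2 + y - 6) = 1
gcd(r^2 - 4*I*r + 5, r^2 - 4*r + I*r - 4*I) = r + I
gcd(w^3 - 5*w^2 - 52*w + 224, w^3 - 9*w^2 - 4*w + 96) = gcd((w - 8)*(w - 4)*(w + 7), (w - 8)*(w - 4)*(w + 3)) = w^2 - 12*w + 32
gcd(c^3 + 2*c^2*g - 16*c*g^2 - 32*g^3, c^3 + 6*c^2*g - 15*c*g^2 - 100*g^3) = c - 4*g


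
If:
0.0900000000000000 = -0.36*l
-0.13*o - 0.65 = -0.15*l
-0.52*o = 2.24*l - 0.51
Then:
No Solution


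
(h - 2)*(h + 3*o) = h^2 + 3*h*o - 2*h - 6*o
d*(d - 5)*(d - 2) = d^3 - 7*d^2 + 10*d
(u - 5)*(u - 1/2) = u^2 - 11*u/2 + 5/2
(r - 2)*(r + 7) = r^2 + 5*r - 14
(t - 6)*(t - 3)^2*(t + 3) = t^4 - 9*t^3 + 9*t^2 + 81*t - 162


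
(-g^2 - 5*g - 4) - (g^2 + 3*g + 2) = -2*g^2 - 8*g - 6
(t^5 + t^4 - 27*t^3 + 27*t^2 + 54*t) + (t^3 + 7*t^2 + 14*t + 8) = t^5 + t^4 - 26*t^3 + 34*t^2 + 68*t + 8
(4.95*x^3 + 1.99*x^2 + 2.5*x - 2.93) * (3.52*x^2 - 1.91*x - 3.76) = 17.424*x^5 - 2.4497*x^4 - 13.6129*x^3 - 22.571*x^2 - 3.8037*x + 11.0168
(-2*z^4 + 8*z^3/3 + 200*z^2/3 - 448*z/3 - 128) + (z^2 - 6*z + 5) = -2*z^4 + 8*z^3/3 + 203*z^2/3 - 466*z/3 - 123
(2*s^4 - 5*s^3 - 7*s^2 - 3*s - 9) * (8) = 16*s^4 - 40*s^3 - 56*s^2 - 24*s - 72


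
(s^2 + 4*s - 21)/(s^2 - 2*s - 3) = (s + 7)/(s + 1)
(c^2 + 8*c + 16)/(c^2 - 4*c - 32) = (c + 4)/(c - 8)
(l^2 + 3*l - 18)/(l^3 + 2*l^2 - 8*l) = (l^2 + 3*l - 18)/(l*(l^2 + 2*l - 8))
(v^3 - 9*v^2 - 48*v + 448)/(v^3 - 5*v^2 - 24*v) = (v^2 - v - 56)/(v*(v + 3))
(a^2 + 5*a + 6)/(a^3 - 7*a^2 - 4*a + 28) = (a + 3)/(a^2 - 9*a + 14)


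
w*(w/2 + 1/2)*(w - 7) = w^3/2 - 3*w^2 - 7*w/2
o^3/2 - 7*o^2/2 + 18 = (o/2 + 1)*(o - 6)*(o - 3)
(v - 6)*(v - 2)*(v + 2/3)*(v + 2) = v^4 - 16*v^3/3 - 8*v^2 + 64*v/3 + 16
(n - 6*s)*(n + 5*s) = n^2 - n*s - 30*s^2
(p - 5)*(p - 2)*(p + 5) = p^3 - 2*p^2 - 25*p + 50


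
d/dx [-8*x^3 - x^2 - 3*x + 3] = -24*x^2 - 2*x - 3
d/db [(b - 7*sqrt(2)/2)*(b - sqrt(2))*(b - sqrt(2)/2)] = 3*b^2 - 10*sqrt(2)*b + 23/2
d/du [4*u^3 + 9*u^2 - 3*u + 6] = 12*u^2 + 18*u - 3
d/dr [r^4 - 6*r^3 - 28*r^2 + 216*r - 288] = 4*r^3 - 18*r^2 - 56*r + 216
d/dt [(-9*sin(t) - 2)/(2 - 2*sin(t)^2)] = (-4*sin(t) + 9*cos(t)^2 - 18)/(2*cos(t)^3)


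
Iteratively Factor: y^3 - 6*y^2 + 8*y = (y)*(y^2 - 6*y + 8) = y*(y - 2)*(y - 4)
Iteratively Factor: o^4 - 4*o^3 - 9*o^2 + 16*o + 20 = (o - 2)*(o^3 - 2*o^2 - 13*o - 10) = (o - 2)*(o + 1)*(o^2 - 3*o - 10) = (o - 5)*(o - 2)*(o + 1)*(o + 2)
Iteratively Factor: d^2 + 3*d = (d + 3)*(d)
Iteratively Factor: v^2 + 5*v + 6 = (v + 2)*(v + 3)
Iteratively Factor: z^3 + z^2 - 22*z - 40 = (z - 5)*(z^2 + 6*z + 8) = (z - 5)*(z + 2)*(z + 4)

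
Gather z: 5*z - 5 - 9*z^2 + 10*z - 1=-9*z^2 + 15*z - 6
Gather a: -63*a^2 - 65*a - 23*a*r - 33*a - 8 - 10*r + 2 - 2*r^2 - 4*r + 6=-63*a^2 + a*(-23*r - 98) - 2*r^2 - 14*r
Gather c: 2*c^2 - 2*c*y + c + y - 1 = 2*c^2 + c*(1 - 2*y) + y - 1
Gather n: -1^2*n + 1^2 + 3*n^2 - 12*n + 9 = 3*n^2 - 13*n + 10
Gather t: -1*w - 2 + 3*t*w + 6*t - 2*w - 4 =t*(3*w + 6) - 3*w - 6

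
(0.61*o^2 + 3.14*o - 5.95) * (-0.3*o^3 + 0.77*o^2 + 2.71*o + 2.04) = -0.183*o^5 - 0.4723*o^4 + 5.8559*o^3 + 5.1723*o^2 - 9.7189*o - 12.138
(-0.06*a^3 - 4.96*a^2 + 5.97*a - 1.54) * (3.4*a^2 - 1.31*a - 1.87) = -0.204*a^5 - 16.7854*a^4 + 26.9078*a^3 - 3.7815*a^2 - 9.1465*a + 2.8798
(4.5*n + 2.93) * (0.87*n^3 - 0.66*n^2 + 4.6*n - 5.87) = 3.915*n^4 - 0.4209*n^3 + 18.7662*n^2 - 12.937*n - 17.1991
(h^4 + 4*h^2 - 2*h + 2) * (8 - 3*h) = -3*h^5 + 8*h^4 - 12*h^3 + 38*h^2 - 22*h + 16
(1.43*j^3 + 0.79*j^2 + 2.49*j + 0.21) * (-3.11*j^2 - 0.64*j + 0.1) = -4.4473*j^5 - 3.3721*j^4 - 8.1065*j^3 - 2.1677*j^2 + 0.1146*j + 0.021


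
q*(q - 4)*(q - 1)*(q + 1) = q^4 - 4*q^3 - q^2 + 4*q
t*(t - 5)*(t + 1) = t^3 - 4*t^2 - 5*t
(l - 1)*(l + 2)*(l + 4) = l^3 + 5*l^2 + 2*l - 8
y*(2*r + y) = 2*r*y + y^2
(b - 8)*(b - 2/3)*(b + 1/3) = b^3 - 25*b^2/3 + 22*b/9 + 16/9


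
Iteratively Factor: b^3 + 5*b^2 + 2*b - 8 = (b - 1)*(b^2 + 6*b + 8) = (b - 1)*(b + 2)*(b + 4)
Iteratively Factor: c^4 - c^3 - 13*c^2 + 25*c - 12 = (c + 4)*(c^3 - 5*c^2 + 7*c - 3) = (c - 1)*(c + 4)*(c^2 - 4*c + 3) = (c - 1)^2*(c + 4)*(c - 3)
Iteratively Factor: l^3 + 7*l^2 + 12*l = (l + 4)*(l^2 + 3*l) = l*(l + 4)*(l + 3)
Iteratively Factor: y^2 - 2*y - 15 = (y + 3)*(y - 5)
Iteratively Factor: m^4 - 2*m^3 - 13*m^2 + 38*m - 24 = (m - 2)*(m^3 - 13*m + 12) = (m - 2)*(m - 1)*(m^2 + m - 12) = (m - 2)*(m - 1)*(m + 4)*(m - 3)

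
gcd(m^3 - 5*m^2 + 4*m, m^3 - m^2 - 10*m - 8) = m - 4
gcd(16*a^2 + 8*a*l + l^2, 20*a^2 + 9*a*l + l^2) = 4*a + l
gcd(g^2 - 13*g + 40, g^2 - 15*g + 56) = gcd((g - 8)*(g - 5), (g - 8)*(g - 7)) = g - 8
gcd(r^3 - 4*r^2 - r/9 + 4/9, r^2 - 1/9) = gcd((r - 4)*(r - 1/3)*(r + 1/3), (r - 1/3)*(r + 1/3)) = r^2 - 1/9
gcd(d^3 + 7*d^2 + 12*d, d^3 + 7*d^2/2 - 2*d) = d^2 + 4*d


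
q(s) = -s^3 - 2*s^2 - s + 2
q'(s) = -3*s^2 - 4*s - 1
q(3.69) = -79.17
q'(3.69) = -56.61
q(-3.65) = 27.63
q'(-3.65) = -26.37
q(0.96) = -1.69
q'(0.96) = -7.60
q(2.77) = -37.37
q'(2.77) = -35.10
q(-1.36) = 2.18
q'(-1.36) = -1.11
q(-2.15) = 4.84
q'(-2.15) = -6.27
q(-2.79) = 10.94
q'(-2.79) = -13.19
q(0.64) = 0.28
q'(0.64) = -4.79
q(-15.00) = 2942.00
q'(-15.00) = -616.00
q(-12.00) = 1454.00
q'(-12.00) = -385.00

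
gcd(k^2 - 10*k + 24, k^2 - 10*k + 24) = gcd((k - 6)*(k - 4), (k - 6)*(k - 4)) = k^2 - 10*k + 24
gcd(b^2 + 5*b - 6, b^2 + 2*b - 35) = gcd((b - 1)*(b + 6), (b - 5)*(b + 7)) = 1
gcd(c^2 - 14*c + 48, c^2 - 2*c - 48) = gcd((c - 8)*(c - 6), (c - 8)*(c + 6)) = c - 8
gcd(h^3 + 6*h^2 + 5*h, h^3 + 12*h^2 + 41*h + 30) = h^2 + 6*h + 5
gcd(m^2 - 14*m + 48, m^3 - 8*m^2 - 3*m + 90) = m - 6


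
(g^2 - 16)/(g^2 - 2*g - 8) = (g + 4)/(g + 2)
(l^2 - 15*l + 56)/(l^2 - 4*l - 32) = (l - 7)/(l + 4)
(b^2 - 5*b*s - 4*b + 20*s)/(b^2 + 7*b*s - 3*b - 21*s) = (b^2 - 5*b*s - 4*b + 20*s)/(b^2 + 7*b*s - 3*b - 21*s)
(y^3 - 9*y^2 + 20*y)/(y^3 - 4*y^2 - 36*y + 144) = y*(y - 5)/(y^2 - 36)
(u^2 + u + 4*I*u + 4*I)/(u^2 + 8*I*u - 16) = (u + 1)/(u + 4*I)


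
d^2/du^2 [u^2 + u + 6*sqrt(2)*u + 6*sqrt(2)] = 2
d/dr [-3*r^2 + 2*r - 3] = 2 - 6*r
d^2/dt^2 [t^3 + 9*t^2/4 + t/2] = 6*t + 9/2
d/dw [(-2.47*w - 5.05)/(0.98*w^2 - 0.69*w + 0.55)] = (2.4206*w^2 + 9.898*w - 4.843)/(0.9604*w^4 - 1.3524*w^3 + 1.5541*w^2 - 0.759*w + 0.3025)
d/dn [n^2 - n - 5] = 2*n - 1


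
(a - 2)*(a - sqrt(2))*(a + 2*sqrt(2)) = a^3 - 2*a^2 + sqrt(2)*a^2 - 4*a - 2*sqrt(2)*a + 8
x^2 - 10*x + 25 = (x - 5)^2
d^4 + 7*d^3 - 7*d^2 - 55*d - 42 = (d - 3)*(d + 1)*(d + 2)*(d + 7)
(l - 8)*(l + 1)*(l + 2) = l^3 - 5*l^2 - 22*l - 16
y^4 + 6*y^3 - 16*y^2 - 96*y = y*(y - 4)*(y + 4)*(y + 6)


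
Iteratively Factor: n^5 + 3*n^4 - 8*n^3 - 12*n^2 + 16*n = (n - 2)*(n^4 + 5*n^3 + 2*n^2 - 8*n) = (n - 2)*(n - 1)*(n^3 + 6*n^2 + 8*n) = (n - 2)*(n - 1)*(n + 2)*(n^2 + 4*n) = n*(n - 2)*(n - 1)*(n + 2)*(n + 4)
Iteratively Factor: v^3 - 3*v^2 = (v)*(v^2 - 3*v) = v*(v - 3)*(v)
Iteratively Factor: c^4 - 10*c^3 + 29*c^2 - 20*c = (c - 1)*(c^3 - 9*c^2 + 20*c) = (c - 5)*(c - 1)*(c^2 - 4*c) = (c - 5)*(c - 4)*(c - 1)*(c)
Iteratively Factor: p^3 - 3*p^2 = (p)*(p^2 - 3*p) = p*(p - 3)*(p)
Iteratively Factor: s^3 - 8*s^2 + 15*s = (s - 3)*(s^2 - 5*s) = s*(s - 3)*(s - 5)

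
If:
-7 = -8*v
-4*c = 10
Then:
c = -5/2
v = 7/8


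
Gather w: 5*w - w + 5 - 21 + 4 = 4*w - 12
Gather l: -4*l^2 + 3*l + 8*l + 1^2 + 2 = -4*l^2 + 11*l + 3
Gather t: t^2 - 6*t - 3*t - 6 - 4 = t^2 - 9*t - 10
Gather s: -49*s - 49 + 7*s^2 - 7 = 7*s^2 - 49*s - 56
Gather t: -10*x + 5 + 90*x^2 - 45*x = 90*x^2 - 55*x + 5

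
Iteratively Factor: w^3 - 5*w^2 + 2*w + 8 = (w - 2)*(w^2 - 3*w - 4) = (w - 4)*(w - 2)*(w + 1)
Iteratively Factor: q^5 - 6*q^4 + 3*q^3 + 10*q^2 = (q - 5)*(q^4 - q^3 - 2*q^2) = (q - 5)*(q - 2)*(q^3 + q^2) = q*(q - 5)*(q - 2)*(q^2 + q) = q*(q - 5)*(q - 2)*(q + 1)*(q)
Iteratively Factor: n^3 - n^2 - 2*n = (n + 1)*(n^2 - 2*n) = n*(n + 1)*(n - 2)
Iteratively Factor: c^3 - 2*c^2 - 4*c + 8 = (c - 2)*(c^2 - 4) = (c - 2)^2*(c + 2)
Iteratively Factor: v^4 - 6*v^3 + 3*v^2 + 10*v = (v - 5)*(v^3 - v^2 - 2*v) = v*(v - 5)*(v^2 - v - 2) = v*(v - 5)*(v - 2)*(v + 1)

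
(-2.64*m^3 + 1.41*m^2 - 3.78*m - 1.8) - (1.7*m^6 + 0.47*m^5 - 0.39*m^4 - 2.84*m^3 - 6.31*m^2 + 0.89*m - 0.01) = -1.7*m^6 - 0.47*m^5 + 0.39*m^4 + 0.2*m^3 + 7.72*m^2 - 4.67*m - 1.79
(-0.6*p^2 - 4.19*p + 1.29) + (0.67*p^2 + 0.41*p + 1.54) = 0.0700000000000001*p^2 - 3.78*p + 2.83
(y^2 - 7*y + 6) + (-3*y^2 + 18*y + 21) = -2*y^2 + 11*y + 27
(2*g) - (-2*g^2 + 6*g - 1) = 2*g^2 - 4*g + 1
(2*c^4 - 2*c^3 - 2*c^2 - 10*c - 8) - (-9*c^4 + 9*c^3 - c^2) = 11*c^4 - 11*c^3 - c^2 - 10*c - 8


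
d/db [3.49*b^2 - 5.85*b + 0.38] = 6.98*b - 5.85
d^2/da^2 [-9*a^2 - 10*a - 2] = -18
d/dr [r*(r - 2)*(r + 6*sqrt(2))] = 3*r^2 - 4*r + 12*sqrt(2)*r - 12*sqrt(2)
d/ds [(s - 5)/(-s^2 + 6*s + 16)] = (-s^2 + 6*s + 2*(s - 5)*(s - 3) + 16)/(-s^2 + 6*s + 16)^2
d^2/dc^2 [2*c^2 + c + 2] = 4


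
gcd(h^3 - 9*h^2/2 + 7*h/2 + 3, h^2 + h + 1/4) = h + 1/2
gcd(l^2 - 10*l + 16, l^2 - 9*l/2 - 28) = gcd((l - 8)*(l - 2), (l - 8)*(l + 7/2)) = l - 8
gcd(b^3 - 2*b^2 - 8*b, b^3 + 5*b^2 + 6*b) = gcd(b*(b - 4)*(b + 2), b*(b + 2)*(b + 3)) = b^2 + 2*b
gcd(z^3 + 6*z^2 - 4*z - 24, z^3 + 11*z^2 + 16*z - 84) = z^2 + 4*z - 12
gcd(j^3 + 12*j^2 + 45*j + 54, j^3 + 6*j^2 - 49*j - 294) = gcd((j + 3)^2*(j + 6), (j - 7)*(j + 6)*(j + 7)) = j + 6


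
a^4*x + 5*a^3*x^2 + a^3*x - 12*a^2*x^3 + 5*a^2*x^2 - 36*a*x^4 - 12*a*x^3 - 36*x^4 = (a - 3*x)*(a + 2*x)*(a + 6*x)*(a*x + x)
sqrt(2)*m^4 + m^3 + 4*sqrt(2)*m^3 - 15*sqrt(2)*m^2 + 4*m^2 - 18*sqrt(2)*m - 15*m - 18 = (m - 3)*(m + 6)*(m + sqrt(2)/2)*(sqrt(2)*m + sqrt(2))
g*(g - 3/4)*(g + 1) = g^3 + g^2/4 - 3*g/4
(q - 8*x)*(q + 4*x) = q^2 - 4*q*x - 32*x^2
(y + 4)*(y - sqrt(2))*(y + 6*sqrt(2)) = y^3 + 4*y^2 + 5*sqrt(2)*y^2 - 12*y + 20*sqrt(2)*y - 48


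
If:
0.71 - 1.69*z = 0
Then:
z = 0.42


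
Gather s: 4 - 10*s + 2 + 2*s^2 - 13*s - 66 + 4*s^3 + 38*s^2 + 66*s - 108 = 4*s^3 + 40*s^2 + 43*s - 168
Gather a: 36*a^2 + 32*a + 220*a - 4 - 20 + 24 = 36*a^2 + 252*a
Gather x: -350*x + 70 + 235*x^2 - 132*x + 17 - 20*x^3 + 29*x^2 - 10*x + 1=-20*x^3 + 264*x^2 - 492*x + 88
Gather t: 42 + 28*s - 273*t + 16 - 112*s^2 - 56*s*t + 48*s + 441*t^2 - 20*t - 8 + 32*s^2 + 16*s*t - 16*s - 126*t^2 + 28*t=-80*s^2 + 60*s + 315*t^2 + t*(-40*s - 265) + 50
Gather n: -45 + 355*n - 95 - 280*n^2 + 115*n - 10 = -280*n^2 + 470*n - 150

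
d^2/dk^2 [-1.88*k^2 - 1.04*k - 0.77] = -3.76000000000000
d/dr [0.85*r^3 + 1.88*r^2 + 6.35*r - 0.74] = 2.55*r^2 + 3.76*r + 6.35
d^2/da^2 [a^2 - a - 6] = 2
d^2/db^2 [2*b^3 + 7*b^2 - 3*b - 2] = 12*b + 14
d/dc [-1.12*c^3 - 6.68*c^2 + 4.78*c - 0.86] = -3.36*c^2 - 13.36*c + 4.78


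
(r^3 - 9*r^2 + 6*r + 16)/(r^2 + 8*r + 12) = (r^3 - 9*r^2 + 6*r + 16)/(r^2 + 8*r + 12)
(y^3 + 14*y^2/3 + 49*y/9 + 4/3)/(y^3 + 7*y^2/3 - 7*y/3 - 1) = (y + 4/3)/(y - 1)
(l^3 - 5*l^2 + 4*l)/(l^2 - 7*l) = (l^2 - 5*l + 4)/(l - 7)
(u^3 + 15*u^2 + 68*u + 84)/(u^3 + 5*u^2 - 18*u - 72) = (u^2 + 9*u + 14)/(u^2 - u - 12)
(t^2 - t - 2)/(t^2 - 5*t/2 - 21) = 2*(-t^2 + t + 2)/(-2*t^2 + 5*t + 42)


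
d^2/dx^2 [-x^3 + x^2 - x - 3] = 2 - 6*x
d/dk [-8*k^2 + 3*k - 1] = 3 - 16*k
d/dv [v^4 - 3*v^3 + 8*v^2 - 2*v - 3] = 4*v^3 - 9*v^2 + 16*v - 2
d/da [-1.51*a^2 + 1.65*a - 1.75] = 1.65 - 3.02*a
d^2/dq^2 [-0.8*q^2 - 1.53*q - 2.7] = -1.60000000000000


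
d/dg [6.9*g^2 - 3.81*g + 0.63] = 13.8*g - 3.81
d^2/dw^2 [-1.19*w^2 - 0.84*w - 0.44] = -2.38000000000000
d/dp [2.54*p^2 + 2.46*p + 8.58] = 5.08*p + 2.46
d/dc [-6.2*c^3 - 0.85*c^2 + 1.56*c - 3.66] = -18.6*c^2 - 1.7*c + 1.56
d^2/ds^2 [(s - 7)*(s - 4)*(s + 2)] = 6*s - 18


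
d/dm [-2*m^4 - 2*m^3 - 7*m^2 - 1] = 2*m*(-4*m^2 - 3*m - 7)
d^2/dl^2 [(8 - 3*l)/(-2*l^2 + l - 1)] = 2*((19 - 18*l)*(2*l^2 - l + 1) + (3*l - 8)*(4*l - 1)^2)/(2*l^2 - l + 1)^3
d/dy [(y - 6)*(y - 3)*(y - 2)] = 3*y^2 - 22*y + 36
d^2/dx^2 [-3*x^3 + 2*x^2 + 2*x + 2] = 4 - 18*x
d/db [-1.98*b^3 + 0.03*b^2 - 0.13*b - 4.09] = -5.94*b^2 + 0.06*b - 0.13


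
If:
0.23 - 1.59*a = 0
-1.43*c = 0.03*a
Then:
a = 0.14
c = -0.00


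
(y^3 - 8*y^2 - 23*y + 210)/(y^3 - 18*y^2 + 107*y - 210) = (y + 5)/(y - 5)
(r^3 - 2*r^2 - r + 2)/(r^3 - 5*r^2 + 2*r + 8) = (r - 1)/(r - 4)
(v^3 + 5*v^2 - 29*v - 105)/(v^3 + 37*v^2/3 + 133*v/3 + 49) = 3*(v - 5)/(3*v + 7)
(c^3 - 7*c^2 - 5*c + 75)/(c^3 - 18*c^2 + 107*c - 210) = (c^2 - 2*c - 15)/(c^2 - 13*c + 42)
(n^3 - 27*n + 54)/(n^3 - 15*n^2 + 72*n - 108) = (n^2 + 3*n - 18)/(n^2 - 12*n + 36)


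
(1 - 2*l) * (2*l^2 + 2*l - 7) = -4*l^3 - 2*l^2 + 16*l - 7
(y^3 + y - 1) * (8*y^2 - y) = 8*y^5 - y^4 + 8*y^3 - 9*y^2 + y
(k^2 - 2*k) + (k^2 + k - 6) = 2*k^2 - k - 6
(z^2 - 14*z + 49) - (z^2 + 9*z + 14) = 35 - 23*z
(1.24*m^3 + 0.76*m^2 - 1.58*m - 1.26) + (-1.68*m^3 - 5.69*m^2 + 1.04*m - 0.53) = -0.44*m^3 - 4.93*m^2 - 0.54*m - 1.79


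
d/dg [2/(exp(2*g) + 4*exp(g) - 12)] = 4*(-exp(g) - 2)*exp(g)/(exp(2*g) + 4*exp(g) - 12)^2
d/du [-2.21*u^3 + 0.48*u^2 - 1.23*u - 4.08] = -6.63*u^2 + 0.96*u - 1.23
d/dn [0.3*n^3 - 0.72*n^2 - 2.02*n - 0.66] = 0.9*n^2 - 1.44*n - 2.02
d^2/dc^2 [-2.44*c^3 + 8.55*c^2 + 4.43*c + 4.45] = 17.1 - 14.64*c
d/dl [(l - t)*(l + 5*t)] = 2*l + 4*t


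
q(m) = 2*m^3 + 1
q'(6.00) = 216.00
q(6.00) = 433.00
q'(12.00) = 864.00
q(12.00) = 3457.00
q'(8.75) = 459.38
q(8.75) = 1340.84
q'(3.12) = 58.41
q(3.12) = 61.74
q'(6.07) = 221.07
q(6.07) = 448.30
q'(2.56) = 39.32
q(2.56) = 34.55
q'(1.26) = 9.53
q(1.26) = 5.00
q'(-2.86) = 49.08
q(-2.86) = -45.79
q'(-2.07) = 25.71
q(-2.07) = -16.74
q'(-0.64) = 2.46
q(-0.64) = 0.48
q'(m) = 6*m^2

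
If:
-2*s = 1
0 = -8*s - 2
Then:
No Solution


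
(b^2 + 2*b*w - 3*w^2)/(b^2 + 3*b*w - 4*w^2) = (b + 3*w)/(b + 4*w)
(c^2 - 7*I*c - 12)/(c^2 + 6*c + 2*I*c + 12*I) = (c^2 - 7*I*c - 12)/(c^2 + 2*c*(3 + I) + 12*I)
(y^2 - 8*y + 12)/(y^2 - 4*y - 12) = (y - 2)/(y + 2)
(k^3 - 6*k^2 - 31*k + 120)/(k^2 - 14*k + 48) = (k^2 + 2*k - 15)/(k - 6)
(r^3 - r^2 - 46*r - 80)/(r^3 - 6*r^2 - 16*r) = (r + 5)/r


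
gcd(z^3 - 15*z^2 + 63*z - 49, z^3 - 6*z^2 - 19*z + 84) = z - 7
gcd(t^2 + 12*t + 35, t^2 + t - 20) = t + 5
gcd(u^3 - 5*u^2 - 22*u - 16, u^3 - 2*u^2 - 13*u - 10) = u^2 + 3*u + 2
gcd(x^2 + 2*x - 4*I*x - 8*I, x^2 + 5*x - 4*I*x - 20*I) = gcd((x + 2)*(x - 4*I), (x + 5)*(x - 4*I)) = x - 4*I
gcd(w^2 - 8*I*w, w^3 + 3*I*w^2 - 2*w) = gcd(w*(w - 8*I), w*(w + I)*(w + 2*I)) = w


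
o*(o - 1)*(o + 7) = o^3 + 6*o^2 - 7*o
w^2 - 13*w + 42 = (w - 7)*(w - 6)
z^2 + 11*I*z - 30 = (z + 5*I)*(z + 6*I)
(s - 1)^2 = s^2 - 2*s + 1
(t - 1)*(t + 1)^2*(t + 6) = t^4 + 7*t^3 + 5*t^2 - 7*t - 6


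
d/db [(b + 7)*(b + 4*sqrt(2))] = 2*b + 4*sqrt(2) + 7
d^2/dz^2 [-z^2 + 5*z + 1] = -2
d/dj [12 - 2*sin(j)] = -2*cos(j)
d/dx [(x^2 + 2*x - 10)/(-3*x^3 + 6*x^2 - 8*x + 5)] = (3*x^4 + 12*x^3 - 110*x^2 + 130*x - 70)/(9*x^6 - 36*x^5 + 84*x^4 - 126*x^3 + 124*x^2 - 80*x + 25)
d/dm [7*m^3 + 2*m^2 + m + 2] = 21*m^2 + 4*m + 1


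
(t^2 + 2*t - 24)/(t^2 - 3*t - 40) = (-t^2 - 2*t + 24)/(-t^2 + 3*t + 40)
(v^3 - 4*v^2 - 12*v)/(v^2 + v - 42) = v*(v + 2)/(v + 7)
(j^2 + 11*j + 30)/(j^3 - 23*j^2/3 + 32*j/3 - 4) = 3*(j^2 + 11*j + 30)/(3*j^3 - 23*j^2 + 32*j - 12)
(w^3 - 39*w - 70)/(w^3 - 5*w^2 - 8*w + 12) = (w^2 - 2*w - 35)/(w^2 - 7*w + 6)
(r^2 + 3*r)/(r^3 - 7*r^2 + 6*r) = (r + 3)/(r^2 - 7*r + 6)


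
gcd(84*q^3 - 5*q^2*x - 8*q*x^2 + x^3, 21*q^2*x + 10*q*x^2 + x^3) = 3*q + x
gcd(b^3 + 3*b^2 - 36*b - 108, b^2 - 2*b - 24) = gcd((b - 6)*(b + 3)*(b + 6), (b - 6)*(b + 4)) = b - 6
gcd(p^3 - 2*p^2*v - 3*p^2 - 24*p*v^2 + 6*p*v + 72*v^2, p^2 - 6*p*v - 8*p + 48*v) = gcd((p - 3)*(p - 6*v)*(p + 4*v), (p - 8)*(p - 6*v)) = p - 6*v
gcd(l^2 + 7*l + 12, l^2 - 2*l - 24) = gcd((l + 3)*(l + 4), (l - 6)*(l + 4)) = l + 4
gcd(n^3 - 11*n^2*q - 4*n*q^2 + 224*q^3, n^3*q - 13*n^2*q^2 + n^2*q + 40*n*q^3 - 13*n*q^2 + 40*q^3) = -n + 8*q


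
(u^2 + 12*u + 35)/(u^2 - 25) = (u + 7)/(u - 5)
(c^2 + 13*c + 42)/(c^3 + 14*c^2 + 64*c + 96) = (c + 7)/(c^2 + 8*c + 16)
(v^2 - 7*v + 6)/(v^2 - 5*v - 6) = (v - 1)/(v + 1)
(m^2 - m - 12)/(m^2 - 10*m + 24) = (m + 3)/(m - 6)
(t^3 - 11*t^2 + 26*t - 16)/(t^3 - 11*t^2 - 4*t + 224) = (t^2 - 3*t + 2)/(t^2 - 3*t - 28)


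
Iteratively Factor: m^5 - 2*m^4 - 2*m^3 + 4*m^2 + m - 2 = (m - 1)*(m^4 - m^3 - 3*m^2 + m + 2) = (m - 1)^2*(m^3 - 3*m - 2) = (m - 1)^2*(m + 1)*(m^2 - m - 2) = (m - 2)*(m - 1)^2*(m + 1)*(m + 1)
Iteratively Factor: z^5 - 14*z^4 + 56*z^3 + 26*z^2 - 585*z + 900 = (z - 3)*(z^4 - 11*z^3 + 23*z^2 + 95*z - 300) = (z - 4)*(z - 3)*(z^3 - 7*z^2 - 5*z + 75) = (z - 5)*(z - 4)*(z - 3)*(z^2 - 2*z - 15) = (z - 5)*(z - 4)*(z - 3)*(z + 3)*(z - 5)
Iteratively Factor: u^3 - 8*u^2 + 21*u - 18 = (u - 3)*(u^2 - 5*u + 6) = (u - 3)^2*(u - 2)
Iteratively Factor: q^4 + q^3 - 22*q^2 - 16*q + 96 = (q - 2)*(q^3 + 3*q^2 - 16*q - 48) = (q - 2)*(q + 3)*(q^2 - 16) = (q - 2)*(q + 3)*(q + 4)*(q - 4)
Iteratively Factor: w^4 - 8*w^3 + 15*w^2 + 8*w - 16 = (w + 1)*(w^3 - 9*w^2 + 24*w - 16) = (w - 4)*(w + 1)*(w^2 - 5*w + 4) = (w - 4)^2*(w + 1)*(w - 1)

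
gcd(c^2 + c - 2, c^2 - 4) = c + 2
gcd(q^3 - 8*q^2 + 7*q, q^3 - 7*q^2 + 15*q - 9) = q - 1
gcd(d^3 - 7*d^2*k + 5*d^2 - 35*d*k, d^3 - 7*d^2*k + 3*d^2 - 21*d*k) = d^2 - 7*d*k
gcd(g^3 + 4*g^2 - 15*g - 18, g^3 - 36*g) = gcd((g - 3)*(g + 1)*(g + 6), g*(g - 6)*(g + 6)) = g + 6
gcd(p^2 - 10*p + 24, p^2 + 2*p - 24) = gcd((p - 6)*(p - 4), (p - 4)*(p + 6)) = p - 4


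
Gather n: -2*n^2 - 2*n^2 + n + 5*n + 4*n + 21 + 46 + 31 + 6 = -4*n^2 + 10*n + 104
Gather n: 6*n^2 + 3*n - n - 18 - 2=6*n^2 + 2*n - 20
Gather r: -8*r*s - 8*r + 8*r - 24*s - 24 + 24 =-8*r*s - 24*s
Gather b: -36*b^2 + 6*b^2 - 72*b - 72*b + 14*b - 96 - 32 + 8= -30*b^2 - 130*b - 120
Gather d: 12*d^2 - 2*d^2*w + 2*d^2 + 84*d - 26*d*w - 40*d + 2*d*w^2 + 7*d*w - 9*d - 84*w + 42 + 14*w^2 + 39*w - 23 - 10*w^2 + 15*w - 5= d^2*(14 - 2*w) + d*(2*w^2 - 19*w + 35) + 4*w^2 - 30*w + 14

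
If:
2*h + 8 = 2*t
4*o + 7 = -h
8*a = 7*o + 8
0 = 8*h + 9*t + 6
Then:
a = 5/544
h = -42/17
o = -77/68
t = 26/17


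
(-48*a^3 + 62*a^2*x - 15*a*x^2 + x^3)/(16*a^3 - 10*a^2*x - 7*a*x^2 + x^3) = (-6*a + x)/(2*a + x)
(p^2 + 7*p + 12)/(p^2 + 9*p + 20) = (p + 3)/(p + 5)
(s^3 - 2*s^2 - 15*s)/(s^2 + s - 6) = s*(s - 5)/(s - 2)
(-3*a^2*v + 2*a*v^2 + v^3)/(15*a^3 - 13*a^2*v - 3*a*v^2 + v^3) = v/(-5*a + v)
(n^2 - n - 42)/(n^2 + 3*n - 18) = (n - 7)/(n - 3)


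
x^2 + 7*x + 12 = (x + 3)*(x + 4)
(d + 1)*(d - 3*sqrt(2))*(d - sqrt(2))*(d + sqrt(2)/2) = d^4 - 7*sqrt(2)*d^3/2 + d^3 - 7*sqrt(2)*d^2/2 + 2*d^2 + 2*d + 3*sqrt(2)*d + 3*sqrt(2)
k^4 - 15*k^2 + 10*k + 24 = (k - 3)*(k - 2)*(k + 1)*(k + 4)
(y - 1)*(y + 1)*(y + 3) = y^3 + 3*y^2 - y - 3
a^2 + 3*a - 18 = (a - 3)*(a + 6)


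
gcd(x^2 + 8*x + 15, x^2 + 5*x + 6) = x + 3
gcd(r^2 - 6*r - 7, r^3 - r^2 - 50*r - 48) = r + 1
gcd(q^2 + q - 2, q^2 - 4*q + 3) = q - 1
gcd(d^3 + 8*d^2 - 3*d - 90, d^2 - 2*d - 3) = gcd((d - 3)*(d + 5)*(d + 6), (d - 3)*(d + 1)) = d - 3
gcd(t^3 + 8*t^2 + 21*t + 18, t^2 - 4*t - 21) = t + 3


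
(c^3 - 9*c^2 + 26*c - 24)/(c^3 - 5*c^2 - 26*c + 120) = (c^2 - 5*c + 6)/(c^2 - c - 30)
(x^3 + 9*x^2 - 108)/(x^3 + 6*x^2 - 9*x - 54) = (x + 6)/(x + 3)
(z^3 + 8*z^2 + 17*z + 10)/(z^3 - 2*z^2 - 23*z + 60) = (z^2 + 3*z + 2)/(z^2 - 7*z + 12)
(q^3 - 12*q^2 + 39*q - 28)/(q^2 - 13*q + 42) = (q^2 - 5*q + 4)/(q - 6)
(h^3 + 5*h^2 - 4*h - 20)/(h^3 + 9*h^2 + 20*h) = (h^2 - 4)/(h*(h + 4))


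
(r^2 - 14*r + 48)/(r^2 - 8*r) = (r - 6)/r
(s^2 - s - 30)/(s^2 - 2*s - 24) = (s + 5)/(s + 4)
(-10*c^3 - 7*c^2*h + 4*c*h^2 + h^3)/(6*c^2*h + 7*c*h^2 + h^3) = (-10*c^2 + 3*c*h + h^2)/(h*(6*c + h))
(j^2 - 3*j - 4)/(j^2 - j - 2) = (j - 4)/(j - 2)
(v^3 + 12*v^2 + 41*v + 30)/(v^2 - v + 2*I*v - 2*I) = (v^3 + 12*v^2 + 41*v + 30)/(v^2 - v + 2*I*v - 2*I)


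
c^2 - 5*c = c*(c - 5)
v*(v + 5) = v^2 + 5*v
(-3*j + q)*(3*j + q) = -9*j^2 + q^2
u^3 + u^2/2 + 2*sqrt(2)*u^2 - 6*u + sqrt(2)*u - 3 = (u + 1/2)*(u - sqrt(2))*(u + 3*sqrt(2))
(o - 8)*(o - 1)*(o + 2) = o^3 - 7*o^2 - 10*o + 16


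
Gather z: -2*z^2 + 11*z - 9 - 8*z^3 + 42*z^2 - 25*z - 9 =-8*z^3 + 40*z^2 - 14*z - 18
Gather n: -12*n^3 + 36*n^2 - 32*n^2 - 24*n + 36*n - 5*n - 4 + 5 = -12*n^3 + 4*n^2 + 7*n + 1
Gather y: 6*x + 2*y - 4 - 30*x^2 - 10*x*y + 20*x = -30*x^2 + 26*x + y*(2 - 10*x) - 4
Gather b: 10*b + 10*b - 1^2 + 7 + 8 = 20*b + 14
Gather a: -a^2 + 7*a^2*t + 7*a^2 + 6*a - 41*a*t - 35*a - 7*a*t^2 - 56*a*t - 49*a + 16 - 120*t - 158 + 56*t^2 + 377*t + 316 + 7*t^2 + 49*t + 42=a^2*(7*t + 6) + a*(-7*t^2 - 97*t - 78) + 63*t^2 + 306*t + 216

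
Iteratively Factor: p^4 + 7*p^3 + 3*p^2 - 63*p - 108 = (p - 3)*(p^3 + 10*p^2 + 33*p + 36) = (p - 3)*(p + 3)*(p^2 + 7*p + 12) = (p - 3)*(p + 3)*(p + 4)*(p + 3)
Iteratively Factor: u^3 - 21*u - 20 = (u - 5)*(u^2 + 5*u + 4) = (u - 5)*(u + 4)*(u + 1)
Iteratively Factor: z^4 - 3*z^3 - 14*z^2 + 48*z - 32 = (z + 4)*(z^3 - 7*z^2 + 14*z - 8) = (z - 1)*(z + 4)*(z^2 - 6*z + 8) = (z - 4)*(z - 1)*(z + 4)*(z - 2)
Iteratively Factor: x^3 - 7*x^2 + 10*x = (x)*(x^2 - 7*x + 10) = x*(x - 5)*(x - 2)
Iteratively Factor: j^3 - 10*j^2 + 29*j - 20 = (j - 1)*(j^2 - 9*j + 20) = (j - 5)*(j - 1)*(j - 4)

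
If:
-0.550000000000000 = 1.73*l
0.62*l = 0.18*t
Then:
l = -0.32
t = -1.10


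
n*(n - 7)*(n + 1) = n^3 - 6*n^2 - 7*n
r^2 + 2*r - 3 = (r - 1)*(r + 3)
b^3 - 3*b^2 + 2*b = b*(b - 2)*(b - 1)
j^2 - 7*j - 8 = (j - 8)*(j + 1)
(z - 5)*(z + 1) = z^2 - 4*z - 5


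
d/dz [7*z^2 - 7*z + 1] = 14*z - 7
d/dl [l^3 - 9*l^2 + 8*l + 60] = 3*l^2 - 18*l + 8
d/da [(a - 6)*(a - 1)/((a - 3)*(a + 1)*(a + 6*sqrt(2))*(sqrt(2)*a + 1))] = (-sqrt(2)*(a - 6)*(a - 3)*(a - 1)*(a + 1)*(a + 6*sqrt(2)) - (a - 6)*(a - 3)*(a - 1)*(a + 1)*(sqrt(2)*a + 1) - (a - 6)*(a - 3)*(a - 1)*(a + 6*sqrt(2))*(sqrt(2)*a + 1) - (a - 6)*(a - 1)*(a + 1)*(a + 6*sqrt(2))*(sqrt(2)*a + 1) + (a - 3)*(a + 1)*(a + 6*sqrt(2))*(2*a - 7)*(sqrt(2)*a + 1))/((a - 3)^2*(a + 1)^2*(a + 6*sqrt(2))^2*(sqrt(2)*a + 1)^2)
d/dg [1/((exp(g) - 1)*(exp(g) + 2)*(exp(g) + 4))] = -((exp(g) - 1)*(exp(g) + 2) + (exp(g) - 1)*(exp(g) + 4) + (exp(g) + 2)*(exp(g) + 4))/(4*(exp(g) + 2)^2*(exp(g) + 4)^2*sinh(g/2)^2)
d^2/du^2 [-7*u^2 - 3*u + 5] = -14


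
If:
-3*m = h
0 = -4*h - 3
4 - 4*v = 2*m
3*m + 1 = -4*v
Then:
No Solution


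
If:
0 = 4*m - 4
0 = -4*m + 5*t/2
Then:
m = 1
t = 8/5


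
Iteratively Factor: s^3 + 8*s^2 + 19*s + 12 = (s + 3)*(s^2 + 5*s + 4) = (s + 1)*(s + 3)*(s + 4)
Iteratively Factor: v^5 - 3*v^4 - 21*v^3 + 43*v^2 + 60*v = (v - 5)*(v^4 + 2*v^3 - 11*v^2 - 12*v) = (v - 5)*(v - 3)*(v^3 + 5*v^2 + 4*v) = v*(v - 5)*(v - 3)*(v^2 + 5*v + 4) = v*(v - 5)*(v - 3)*(v + 1)*(v + 4)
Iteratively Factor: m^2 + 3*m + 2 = (m + 2)*(m + 1)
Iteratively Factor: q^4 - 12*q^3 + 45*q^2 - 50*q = (q)*(q^3 - 12*q^2 + 45*q - 50) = q*(q - 5)*(q^2 - 7*q + 10) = q*(q - 5)^2*(q - 2)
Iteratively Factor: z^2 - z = (z - 1)*(z)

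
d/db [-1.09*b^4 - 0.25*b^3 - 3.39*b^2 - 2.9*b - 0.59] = -4.36*b^3 - 0.75*b^2 - 6.78*b - 2.9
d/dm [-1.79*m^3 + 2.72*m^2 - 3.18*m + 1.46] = -5.37*m^2 + 5.44*m - 3.18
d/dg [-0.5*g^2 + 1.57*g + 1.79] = 1.57 - 1.0*g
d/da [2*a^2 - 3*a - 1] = 4*a - 3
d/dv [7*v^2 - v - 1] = 14*v - 1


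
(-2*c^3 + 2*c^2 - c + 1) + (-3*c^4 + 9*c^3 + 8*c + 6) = -3*c^4 + 7*c^3 + 2*c^2 + 7*c + 7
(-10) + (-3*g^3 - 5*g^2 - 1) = -3*g^3 - 5*g^2 - 11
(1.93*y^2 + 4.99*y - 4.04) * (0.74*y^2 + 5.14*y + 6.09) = 1.4282*y^4 + 13.6128*y^3 + 34.4127*y^2 + 9.6235*y - 24.6036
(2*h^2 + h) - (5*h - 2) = 2*h^2 - 4*h + 2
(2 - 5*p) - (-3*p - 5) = 7 - 2*p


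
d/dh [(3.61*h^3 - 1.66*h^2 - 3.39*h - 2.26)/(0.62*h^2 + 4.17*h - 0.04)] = (2.2382*h^4 + 30.1074*h^3 - 5.2536*h^2 + 2.9352*h + 9.5598)/(0.3844*h^4 + 5.1708*h^3 + 17.3393*h^2 - 0.3336*h + 0.0016)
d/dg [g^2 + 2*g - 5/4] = 2*g + 2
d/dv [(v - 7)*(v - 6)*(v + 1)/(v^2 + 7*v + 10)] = (v^4 + 14*v^3 - 83*v^2 - 324*v - 4)/(v^4 + 14*v^3 + 69*v^2 + 140*v + 100)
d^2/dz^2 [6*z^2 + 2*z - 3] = 12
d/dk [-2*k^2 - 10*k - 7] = -4*k - 10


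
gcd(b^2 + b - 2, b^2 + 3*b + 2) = b + 2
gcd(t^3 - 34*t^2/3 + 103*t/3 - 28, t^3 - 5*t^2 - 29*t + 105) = t^2 - 10*t + 21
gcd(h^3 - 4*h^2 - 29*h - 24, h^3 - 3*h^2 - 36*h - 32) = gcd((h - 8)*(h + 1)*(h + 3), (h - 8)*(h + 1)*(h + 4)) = h^2 - 7*h - 8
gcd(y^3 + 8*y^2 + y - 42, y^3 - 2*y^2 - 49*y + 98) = y^2 + 5*y - 14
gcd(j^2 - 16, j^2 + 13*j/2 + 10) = j + 4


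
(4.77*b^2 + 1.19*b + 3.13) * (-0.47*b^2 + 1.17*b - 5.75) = -2.2419*b^4 + 5.0216*b^3 - 27.5063*b^2 - 3.1804*b - 17.9975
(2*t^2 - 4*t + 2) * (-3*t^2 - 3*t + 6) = -6*t^4 + 6*t^3 + 18*t^2 - 30*t + 12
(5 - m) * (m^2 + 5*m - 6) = -m^3 + 31*m - 30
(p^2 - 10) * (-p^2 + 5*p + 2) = -p^4 + 5*p^3 + 12*p^2 - 50*p - 20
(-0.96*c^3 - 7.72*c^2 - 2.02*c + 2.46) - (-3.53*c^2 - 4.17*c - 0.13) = -0.96*c^3 - 4.19*c^2 + 2.15*c + 2.59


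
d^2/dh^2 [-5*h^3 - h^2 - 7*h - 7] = -30*h - 2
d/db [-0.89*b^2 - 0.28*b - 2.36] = -1.78*b - 0.28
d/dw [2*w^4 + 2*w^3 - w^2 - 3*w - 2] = 8*w^3 + 6*w^2 - 2*w - 3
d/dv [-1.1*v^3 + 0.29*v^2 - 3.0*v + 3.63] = -3.3*v^2 + 0.58*v - 3.0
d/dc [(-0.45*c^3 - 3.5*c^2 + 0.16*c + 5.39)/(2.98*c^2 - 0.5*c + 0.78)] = (-1.341*c^4 + 0.449999999999999*c^3 + 0.2202*c^2 - 37.5844*c + 2.8198)/(8.8804*c^4 - 2.98*c^3 + 4.8988*c^2 - 0.78*c + 0.6084)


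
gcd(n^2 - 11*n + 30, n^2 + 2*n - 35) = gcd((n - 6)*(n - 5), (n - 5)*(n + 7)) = n - 5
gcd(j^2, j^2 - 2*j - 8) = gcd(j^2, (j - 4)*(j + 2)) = 1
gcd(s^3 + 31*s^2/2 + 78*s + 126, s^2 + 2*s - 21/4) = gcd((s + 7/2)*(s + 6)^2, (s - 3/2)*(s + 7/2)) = s + 7/2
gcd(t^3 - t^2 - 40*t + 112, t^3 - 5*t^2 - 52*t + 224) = t^2 + 3*t - 28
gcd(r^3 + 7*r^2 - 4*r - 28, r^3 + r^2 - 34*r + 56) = r^2 + 5*r - 14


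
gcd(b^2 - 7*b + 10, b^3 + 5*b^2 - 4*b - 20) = b - 2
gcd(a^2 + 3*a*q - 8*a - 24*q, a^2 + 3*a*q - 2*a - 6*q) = a + 3*q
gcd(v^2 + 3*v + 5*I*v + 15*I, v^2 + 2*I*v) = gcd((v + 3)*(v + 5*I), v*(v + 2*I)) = 1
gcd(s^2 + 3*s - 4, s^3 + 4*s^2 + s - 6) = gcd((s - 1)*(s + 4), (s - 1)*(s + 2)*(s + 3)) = s - 1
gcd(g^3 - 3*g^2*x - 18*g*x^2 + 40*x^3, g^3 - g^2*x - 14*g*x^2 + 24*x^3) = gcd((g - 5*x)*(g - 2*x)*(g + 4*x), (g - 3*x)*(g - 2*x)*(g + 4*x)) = -g^2 - 2*g*x + 8*x^2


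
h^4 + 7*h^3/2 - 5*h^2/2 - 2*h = h*(h - 1)*(h + 1/2)*(h + 4)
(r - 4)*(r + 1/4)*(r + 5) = r^3 + 5*r^2/4 - 79*r/4 - 5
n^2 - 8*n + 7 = (n - 7)*(n - 1)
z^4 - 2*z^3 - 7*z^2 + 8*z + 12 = (z - 3)*(z - 2)*(z + 1)*(z + 2)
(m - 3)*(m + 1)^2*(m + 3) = m^4 + 2*m^3 - 8*m^2 - 18*m - 9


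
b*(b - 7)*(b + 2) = b^3 - 5*b^2 - 14*b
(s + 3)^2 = s^2 + 6*s + 9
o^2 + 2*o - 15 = (o - 3)*(o + 5)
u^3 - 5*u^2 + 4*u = u*(u - 4)*(u - 1)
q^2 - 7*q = q*(q - 7)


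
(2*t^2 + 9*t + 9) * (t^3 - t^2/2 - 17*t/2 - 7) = 2*t^5 + 8*t^4 - 25*t^3/2 - 95*t^2 - 279*t/2 - 63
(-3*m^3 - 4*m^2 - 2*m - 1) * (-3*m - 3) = 9*m^4 + 21*m^3 + 18*m^2 + 9*m + 3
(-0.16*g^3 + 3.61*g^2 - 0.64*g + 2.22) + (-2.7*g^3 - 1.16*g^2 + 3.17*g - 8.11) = -2.86*g^3 + 2.45*g^2 + 2.53*g - 5.89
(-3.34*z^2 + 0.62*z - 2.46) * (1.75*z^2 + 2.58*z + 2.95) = -5.845*z^4 - 7.5322*z^3 - 12.5584*z^2 - 4.5178*z - 7.257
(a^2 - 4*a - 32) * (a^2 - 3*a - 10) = a^4 - 7*a^3 - 30*a^2 + 136*a + 320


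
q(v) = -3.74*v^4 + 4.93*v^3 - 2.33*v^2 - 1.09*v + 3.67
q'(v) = -14.96*v^3 + 14.79*v^2 - 4.66*v - 1.09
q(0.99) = 1.50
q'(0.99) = -5.72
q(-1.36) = -24.35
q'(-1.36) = 70.23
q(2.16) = -41.28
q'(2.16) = -92.91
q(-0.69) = 0.85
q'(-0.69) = 14.08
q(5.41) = -2493.57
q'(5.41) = -1962.20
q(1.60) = -8.36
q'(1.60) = -31.96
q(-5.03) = -3071.31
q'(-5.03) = 2300.41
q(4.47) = -1100.58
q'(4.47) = -1062.55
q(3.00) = -190.40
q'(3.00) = -285.88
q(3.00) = -190.40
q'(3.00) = -285.88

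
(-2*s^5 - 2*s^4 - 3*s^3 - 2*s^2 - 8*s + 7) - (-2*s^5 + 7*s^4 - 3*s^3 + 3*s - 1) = -9*s^4 - 2*s^2 - 11*s + 8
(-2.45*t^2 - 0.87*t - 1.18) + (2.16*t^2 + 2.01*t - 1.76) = -0.29*t^2 + 1.14*t - 2.94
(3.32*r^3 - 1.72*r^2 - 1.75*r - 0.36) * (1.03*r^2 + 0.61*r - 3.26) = 3.4196*r^5 + 0.2536*r^4 - 13.6749*r^3 + 4.1689*r^2 + 5.4854*r + 1.1736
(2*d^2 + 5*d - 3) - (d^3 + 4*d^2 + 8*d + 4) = -d^3 - 2*d^2 - 3*d - 7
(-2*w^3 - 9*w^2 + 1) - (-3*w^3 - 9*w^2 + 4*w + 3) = w^3 - 4*w - 2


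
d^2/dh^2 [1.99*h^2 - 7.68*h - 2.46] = 3.98000000000000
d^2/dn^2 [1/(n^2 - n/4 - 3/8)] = 64*(16*n^2 - 4*n - (8*n - 1)^2 - 6)/(-8*n^2 + 2*n + 3)^3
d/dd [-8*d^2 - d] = -16*d - 1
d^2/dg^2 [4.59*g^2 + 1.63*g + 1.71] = 9.18000000000000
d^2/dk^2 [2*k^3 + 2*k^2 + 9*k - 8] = 12*k + 4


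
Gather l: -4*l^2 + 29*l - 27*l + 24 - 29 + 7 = -4*l^2 + 2*l + 2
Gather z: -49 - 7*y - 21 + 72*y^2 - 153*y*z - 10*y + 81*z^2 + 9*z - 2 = 72*y^2 - 17*y + 81*z^2 + z*(9 - 153*y) - 72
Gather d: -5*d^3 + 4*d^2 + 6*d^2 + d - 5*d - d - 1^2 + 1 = -5*d^3 + 10*d^2 - 5*d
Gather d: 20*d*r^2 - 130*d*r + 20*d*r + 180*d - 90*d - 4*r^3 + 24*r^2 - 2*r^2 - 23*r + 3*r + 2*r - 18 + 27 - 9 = d*(20*r^2 - 110*r + 90) - 4*r^3 + 22*r^2 - 18*r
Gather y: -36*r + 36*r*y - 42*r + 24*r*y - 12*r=60*r*y - 90*r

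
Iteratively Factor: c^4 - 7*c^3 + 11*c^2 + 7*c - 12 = (c + 1)*(c^3 - 8*c^2 + 19*c - 12) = (c - 1)*(c + 1)*(c^2 - 7*c + 12) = (c - 3)*(c - 1)*(c + 1)*(c - 4)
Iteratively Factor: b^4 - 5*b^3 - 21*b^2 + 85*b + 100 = (b + 4)*(b^3 - 9*b^2 + 15*b + 25) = (b - 5)*(b + 4)*(b^2 - 4*b - 5) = (b - 5)*(b + 1)*(b + 4)*(b - 5)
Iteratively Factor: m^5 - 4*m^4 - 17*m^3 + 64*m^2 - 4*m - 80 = (m - 2)*(m^4 - 2*m^3 - 21*m^2 + 22*m + 40) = (m - 2)*(m + 4)*(m^3 - 6*m^2 + 3*m + 10) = (m - 2)*(m + 1)*(m + 4)*(m^2 - 7*m + 10) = (m - 5)*(m - 2)*(m + 1)*(m + 4)*(m - 2)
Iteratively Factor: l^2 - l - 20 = (l + 4)*(l - 5)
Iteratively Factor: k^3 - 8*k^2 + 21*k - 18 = (k - 2)*(k^2 - 6*k + 9) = (k - 3)*(k - 2)*(k - 3)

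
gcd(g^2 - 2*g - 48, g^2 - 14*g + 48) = g - 8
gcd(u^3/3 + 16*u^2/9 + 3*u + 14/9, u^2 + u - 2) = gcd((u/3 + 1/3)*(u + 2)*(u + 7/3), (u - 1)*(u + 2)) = u + 2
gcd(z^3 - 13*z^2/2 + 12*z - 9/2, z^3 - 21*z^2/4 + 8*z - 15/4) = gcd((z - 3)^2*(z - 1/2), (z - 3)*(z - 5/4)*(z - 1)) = z - 3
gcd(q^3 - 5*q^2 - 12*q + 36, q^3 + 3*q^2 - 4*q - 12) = q^2 + q - 6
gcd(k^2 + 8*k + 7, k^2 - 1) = k + 1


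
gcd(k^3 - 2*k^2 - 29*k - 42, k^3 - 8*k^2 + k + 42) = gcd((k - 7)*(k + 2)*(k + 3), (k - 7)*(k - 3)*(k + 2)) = k^2 - 5*k - 14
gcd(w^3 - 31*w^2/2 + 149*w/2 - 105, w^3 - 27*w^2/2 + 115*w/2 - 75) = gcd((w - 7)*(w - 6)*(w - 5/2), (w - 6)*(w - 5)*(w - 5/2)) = w^2 - 17*w/2 + 15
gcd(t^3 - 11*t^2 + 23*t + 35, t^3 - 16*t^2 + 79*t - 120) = t - 5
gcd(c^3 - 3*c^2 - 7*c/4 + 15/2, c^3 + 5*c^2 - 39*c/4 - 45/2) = c^2 - c - 15/4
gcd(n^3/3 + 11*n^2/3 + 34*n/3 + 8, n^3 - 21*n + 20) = 1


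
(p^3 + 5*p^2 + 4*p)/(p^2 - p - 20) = p*(p + 1)/(p - 5)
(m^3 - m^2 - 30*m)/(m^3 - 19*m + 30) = m*(m - 6)/(m^2 - 5*m + 6)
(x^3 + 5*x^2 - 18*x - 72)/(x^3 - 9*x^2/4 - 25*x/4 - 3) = 4*(x^2 + 9*x + 18)/(4*x^2 + 7*x + 3)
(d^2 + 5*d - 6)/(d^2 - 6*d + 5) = (d + 6)/(d - 5)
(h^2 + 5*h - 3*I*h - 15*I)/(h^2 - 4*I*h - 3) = (h + 5)/(h - I)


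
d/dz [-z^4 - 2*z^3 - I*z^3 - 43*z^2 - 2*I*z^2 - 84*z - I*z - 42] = -4*z^3 - 3*z^2*(2 + I) - 2*z*(43 + 2*I) - 84 - I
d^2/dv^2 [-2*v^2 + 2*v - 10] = -4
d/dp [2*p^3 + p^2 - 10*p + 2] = 6*p^2 + 2*p - 10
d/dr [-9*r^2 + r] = 1 - 18*r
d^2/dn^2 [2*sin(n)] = -2*sin(n)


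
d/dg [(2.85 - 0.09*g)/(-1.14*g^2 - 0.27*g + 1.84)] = (-0.1026*g^2 + 6.498*g + 0.6039)/(1.2996*g^4 + 0.6156*g^3 - 4.1223*g^2 - 0.9936*g + 3.3856)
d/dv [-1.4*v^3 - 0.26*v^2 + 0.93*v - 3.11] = -4.2*v^2 - 0.52*v + 0.93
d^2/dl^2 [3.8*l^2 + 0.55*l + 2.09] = 7.60000000000000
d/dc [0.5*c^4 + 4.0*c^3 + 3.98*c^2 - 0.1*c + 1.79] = 2.0*c^3 + 12.0*c^2 + 7.96*c - 0.1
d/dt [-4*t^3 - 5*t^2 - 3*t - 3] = -12*t^2 - 10*t - 3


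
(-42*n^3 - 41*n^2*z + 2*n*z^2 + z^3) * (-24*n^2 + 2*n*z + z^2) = 1008*n^5 + 900*n^4*z - 172*n^3*z^2 - 61*n^2*z^3 + 4*n*z^4 + z^5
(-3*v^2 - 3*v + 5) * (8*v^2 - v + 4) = -24*v^4 - 21*v^3 + 31*v^2 - 17*v + 20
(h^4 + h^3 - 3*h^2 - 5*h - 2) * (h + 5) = h^5 + 6*h^4 + 2*h^3 - 20*h^2 - 27*h - 10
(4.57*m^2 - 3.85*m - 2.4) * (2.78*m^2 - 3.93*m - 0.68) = 12.7046*m^4 - 28.6631*m^3 + 5.3509*m^2 + 12.05*m + 1.632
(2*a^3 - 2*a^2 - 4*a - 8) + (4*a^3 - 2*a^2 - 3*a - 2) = 6*a^3 - 4*a^2 - 7*a - 10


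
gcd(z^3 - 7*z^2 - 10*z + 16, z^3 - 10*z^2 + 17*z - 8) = z^2 - 9*z + 8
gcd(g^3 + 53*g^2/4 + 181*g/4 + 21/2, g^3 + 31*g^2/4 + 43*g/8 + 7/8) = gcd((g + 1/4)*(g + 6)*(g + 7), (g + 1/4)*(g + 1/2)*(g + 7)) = g^2 + 29*g/4 + 7/4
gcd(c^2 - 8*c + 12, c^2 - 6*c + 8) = c - 2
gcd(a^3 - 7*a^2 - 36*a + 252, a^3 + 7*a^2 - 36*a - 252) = a^2 - 36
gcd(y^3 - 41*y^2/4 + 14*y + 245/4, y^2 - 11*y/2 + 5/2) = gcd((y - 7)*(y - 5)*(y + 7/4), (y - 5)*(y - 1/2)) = y - 5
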